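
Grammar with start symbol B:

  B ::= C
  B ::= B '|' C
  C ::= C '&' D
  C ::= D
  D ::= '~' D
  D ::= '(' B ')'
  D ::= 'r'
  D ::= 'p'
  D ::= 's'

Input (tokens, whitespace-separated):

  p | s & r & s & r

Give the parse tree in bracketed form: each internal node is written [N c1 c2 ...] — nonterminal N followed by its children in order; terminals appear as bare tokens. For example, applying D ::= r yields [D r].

B
B | C
C | C
D | C
p | C
p | C & D
p | C & D & D
p | C & D & D & D
p | D & D & D & D
p | s & D & D & D
p | s & r & D & D
p | s & r & s & D
p | s & r & s & r

[B [B [C [D p]]] | [C [C [C [C [D s]] & [D r]] & [D s]] & [D r]]]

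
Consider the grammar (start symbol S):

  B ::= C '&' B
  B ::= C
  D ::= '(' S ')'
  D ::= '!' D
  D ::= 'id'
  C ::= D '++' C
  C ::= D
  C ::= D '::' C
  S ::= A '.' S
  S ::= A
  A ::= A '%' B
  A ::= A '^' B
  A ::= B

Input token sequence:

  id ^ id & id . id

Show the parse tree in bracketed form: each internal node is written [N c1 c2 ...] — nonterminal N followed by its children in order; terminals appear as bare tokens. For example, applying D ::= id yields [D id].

[S [A [A [B [C [D id]]]] ^ [B [C [D id]] & [B [C [D id]]]]] . [S [A [B [C [D id]]]]]]

S
A . S
A ^ B . S
B ^ B . S
C ^ B . S
D ^ B . S
id ^ B . S
id ^ C & B . S
id ^ D & B . S
id ^ id & B . S
id ^ id & C . S
id ^ id & D . S
id ^ id & id . S
id ^ id & id . A
id ^ id & id . B
id ^ id & id . C
id ^ id & id . D
id ^ id & id . id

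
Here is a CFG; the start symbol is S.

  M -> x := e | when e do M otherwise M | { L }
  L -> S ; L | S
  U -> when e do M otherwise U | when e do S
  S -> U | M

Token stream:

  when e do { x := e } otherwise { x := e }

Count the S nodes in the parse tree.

[S [M when e do [M { [L [S [M x := e]]] }] otherwise [M { [L [S [M x := e]]] }]]]

3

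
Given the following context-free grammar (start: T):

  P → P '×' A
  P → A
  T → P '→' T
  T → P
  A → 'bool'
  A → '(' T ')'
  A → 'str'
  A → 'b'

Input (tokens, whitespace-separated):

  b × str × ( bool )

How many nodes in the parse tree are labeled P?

4

[T [P [P [P [A b]] × [A str]] × [A ( [T [P [A bool]]] )]]]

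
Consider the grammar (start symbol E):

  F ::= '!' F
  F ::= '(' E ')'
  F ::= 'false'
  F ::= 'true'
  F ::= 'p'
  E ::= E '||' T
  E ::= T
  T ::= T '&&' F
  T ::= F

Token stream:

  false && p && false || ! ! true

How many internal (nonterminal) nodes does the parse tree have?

12

[E [E [T [T [T [F false]] && [F p]] && [F false]]] || [T [F ! [F ! [F true]]]]]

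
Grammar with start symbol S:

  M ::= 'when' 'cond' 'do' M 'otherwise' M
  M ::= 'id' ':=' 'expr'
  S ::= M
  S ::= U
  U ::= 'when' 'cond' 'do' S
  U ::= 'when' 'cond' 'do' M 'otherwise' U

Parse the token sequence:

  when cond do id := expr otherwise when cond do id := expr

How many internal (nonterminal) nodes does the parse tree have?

6

[S [U when cond do [M id := expr] otherwise [U when cond do [S [M id := expr]]]]]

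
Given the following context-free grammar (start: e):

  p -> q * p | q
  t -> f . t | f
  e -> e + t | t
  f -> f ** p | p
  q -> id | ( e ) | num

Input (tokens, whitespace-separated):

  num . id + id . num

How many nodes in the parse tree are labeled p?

4

[e [e [t [f [p [q num]]] . [t [f [p [q id]]]]]] + [t [f [p [q id]]] . [t [f [p [q num]]]]]]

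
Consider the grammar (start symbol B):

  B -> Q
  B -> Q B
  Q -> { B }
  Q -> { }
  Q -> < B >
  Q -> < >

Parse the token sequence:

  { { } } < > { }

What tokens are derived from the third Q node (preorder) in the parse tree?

< >

[B [Q { [B [Q { }]] }] [B [Q < >] [B [Q { }]]]]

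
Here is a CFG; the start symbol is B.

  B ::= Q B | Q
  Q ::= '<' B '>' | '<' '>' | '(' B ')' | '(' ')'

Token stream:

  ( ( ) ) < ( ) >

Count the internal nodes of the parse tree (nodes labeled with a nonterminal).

[B [Q ( [B [Q ( )]] )] [B [Q < [B [Q ( )]] >]]]

8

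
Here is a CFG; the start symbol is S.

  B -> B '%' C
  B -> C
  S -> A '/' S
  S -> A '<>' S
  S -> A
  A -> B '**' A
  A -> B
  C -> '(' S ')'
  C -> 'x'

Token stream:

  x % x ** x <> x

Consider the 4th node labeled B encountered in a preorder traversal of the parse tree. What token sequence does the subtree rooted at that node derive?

x

[S [A [B [B [C x]] % [C x]] ** [A [B [C x]]]] <> [S [A [B [C x]]]]]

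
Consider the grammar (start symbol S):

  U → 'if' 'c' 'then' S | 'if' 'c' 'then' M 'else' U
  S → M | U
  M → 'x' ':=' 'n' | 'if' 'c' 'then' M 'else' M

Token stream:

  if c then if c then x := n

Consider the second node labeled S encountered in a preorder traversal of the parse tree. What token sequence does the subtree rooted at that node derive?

[S [U if c then [S [U if c then [S [M x := n]]]]]]

if c then x := n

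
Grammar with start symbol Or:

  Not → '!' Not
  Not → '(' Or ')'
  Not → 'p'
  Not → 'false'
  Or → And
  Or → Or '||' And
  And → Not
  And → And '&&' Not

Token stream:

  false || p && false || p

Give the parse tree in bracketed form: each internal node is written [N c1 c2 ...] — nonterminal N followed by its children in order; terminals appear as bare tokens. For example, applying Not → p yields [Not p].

Or
Or || And
Or || And || And
And || And || And
Not || And || And
false || And || And
false || And && Not || And
false || Not && Not || And
false || p && Not || And
false || p && false || And
false || p && false || Not
false || p && false || p

[Or [Or [Or [And [Not false]]] || [And [And [Not p]] && [Not false]]] || [And [Not p]]]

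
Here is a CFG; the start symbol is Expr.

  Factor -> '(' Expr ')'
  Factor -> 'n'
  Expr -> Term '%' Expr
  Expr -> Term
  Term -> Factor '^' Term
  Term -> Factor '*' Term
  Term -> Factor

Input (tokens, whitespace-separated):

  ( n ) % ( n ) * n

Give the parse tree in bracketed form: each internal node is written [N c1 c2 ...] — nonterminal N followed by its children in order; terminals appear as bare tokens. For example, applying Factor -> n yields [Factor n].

[Expr [Term [Factor ( [Expr [Term [Factor n]]] )]] % [Expr [Term [Factor ( [Expr [Term [Factor n]]] )] * [Term [Factor n]]]]]

Expr
Term % Expr
Factor % Expr
( Expr ) % Expr
( Term ) % Expr
( Factor ) % Expr
( n ) % Expr
( n ) % Term
( n ) % Factor * Term
( n ) % ( Expr ) * Term
( n ) % ( Term ) * Term
( n ) % ( Factor ) * Term
( n ) % ( n ) * Term
( n ) % ( n ) * Factor
( n ) % ( n ) * n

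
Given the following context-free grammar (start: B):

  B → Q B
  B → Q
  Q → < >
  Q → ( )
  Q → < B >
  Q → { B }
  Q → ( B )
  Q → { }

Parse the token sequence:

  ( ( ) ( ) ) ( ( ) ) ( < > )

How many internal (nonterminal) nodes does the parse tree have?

[B [Q ( [B [Q ( )] [B [Q ( )]]] )] [B [Q ( [B [Q ( )]] )] [B [Q ( [B [Q < >]] )]]]]

14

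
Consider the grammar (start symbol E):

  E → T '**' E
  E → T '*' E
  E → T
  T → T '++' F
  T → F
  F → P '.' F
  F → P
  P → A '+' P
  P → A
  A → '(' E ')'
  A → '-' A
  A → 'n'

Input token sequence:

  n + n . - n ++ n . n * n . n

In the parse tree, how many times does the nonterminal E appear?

[E [T [T [F [P [A n] + [P [A n]]] . [F [P [A - [A n]]]]]] ++ [F [P [A n]] . [F [P [A n]]]]] * [E [T [F [P [A n]] . [F [P [A n]]]]]]]

2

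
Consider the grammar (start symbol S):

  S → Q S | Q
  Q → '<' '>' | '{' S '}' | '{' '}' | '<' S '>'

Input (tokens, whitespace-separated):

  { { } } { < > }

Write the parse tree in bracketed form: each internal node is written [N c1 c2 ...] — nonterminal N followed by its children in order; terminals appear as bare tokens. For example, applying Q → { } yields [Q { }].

S
Q S
{ S } S
{ Q } S
{ { } } S
{ { } } Q
{ { } } { S }
{ { } } { Q }
{ { } } { < > }

[S [Q { [S [Q { }]] }] [S [Q { [S [Q < >]] }]]]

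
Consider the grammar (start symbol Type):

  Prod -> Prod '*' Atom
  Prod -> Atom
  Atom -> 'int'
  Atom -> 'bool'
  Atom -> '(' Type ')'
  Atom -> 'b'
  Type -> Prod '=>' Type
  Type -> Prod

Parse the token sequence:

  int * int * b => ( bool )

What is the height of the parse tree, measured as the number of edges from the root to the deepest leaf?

[Type [Prod [Prod [Prod [Atom int]] * [Atom int]] * [Atom b]] => [Type [Prod [Atom ( [Type [Prod [Atom bool]]] )]]]]

7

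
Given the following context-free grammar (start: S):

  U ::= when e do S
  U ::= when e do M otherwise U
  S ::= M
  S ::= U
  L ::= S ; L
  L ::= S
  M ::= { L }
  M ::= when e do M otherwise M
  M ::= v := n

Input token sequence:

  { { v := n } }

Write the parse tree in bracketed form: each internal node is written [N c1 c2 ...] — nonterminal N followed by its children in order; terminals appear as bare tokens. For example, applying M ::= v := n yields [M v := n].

S
M
{ L }
{ S }
{ M }
{ { L } }
{ { S } }
{ { M } }
{ { v := n } }

[S [M { [L [S [M { [L [S [M v := n]]] }]]] }]]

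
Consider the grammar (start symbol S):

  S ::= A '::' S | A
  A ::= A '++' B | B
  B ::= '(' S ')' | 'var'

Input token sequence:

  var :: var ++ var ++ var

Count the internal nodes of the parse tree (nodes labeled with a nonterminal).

[S [A [B var]] :: [S [A [A [A [B var]] ++ [B var]] ++ [B var]]]]

10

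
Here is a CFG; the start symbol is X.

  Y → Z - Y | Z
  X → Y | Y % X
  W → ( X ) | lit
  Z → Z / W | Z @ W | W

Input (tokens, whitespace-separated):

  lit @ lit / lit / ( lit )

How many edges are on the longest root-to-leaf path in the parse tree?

[X [Y [Z [Z [Z [Z [W lit]] @ [W lit]] / [W lit]] / [W ( [X [Y [Z [W lit]]]] )]]]]

8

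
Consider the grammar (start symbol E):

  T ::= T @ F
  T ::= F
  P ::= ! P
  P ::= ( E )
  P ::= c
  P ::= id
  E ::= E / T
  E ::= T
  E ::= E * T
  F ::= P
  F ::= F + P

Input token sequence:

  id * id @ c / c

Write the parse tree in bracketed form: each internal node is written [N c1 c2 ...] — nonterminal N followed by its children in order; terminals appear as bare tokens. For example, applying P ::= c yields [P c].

[E [E [E [T [F [P id]]]] * [T [T [F [P id]]] @ [F [P c]]]] / [T [F [P c]]]]

E
E / T
E * T / T
T * T / T
F * T / T
P * T / T
id * T / T
id * T @ F / T
id * F @ F / T
id * P @ F / T
id * id @ F / T
id * id @ P / T
id * id @ c / T
id * id @ c / F
id * id @ c / P
id * id @ c / c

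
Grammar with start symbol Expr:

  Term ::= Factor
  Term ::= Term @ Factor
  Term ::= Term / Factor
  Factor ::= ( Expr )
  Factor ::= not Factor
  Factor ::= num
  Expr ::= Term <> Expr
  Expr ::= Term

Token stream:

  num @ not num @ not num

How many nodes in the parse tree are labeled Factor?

[Expr [Term [Term [Term [Factor num]] @ [Factor not [Factor num]]] @ [Factor not [Factor num]]]]

5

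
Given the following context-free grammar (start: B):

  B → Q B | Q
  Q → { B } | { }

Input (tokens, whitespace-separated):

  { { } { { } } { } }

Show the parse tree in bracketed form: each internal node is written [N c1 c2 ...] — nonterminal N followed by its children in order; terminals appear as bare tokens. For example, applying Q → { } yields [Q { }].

[B [Q { [B [Q { }] [B [Q { [B [Q { }]] }] [B [Q { }]]]] }]]

B
Q
{ B }
{ Q B }
{ { } B }
{ { } Q B }
{ { } { B } B }
{ { } { Q } B }
{ { } { { } } B }
{ { } { { } } Q }
{ { } { { } } { } }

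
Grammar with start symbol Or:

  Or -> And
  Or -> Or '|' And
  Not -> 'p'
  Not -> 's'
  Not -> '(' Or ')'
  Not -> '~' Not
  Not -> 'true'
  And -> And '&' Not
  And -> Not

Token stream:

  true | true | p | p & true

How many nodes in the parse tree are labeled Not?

5

[Or [Or [Or [Or [And [Not true]]] | [And [Not true]]] | [And [Not p]]] | [And [And [Not p]] & [Not true]]]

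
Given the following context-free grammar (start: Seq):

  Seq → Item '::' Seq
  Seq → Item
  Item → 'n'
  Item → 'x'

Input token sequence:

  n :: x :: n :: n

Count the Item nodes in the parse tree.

4

[Seq [Item n] :: [Seq [Item x] :: [Seq [Item n] :: [Seq [Item n]]]]]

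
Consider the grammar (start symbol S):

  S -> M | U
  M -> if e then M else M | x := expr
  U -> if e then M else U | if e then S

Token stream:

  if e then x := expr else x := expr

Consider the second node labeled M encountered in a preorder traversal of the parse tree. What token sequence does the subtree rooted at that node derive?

[S [M if e then [M x := expr] else [M x := expr]]]

x := expr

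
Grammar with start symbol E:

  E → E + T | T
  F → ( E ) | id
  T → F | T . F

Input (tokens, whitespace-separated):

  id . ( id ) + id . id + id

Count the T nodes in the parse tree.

[E [E [E [T [T [F id]] . [F ( [E [T [F id]]] )]]] + [T [T [F id]] . [F id]]] + [T [F id]]]

6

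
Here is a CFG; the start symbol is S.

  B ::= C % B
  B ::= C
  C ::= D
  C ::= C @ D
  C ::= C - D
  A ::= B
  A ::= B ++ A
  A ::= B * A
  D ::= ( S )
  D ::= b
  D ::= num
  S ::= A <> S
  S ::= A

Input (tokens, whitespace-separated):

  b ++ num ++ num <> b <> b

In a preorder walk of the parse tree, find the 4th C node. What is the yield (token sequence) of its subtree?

[S [A [B [C [D b]]] ++ [A [B [C [D num]]] ++ [A [B [C [D num]]]]]] <> [S [A [B [C [D b]]]] <> [S [A [B [C [D b]]]]]]]

b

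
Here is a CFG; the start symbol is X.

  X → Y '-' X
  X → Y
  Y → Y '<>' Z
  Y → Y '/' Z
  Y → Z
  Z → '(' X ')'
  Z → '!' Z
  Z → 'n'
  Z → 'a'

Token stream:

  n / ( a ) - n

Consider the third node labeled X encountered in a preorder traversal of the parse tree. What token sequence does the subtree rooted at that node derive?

[X [Y [Y [Z n]] / [Z ( [X [Y [Z a]]] )]] - [X [Y [Z n]]]]

n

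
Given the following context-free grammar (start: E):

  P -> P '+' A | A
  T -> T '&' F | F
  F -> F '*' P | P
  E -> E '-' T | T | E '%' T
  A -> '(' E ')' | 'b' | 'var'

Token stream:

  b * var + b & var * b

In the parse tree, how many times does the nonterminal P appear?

5

[E [T [T [F [F [P [A b]]] * [P [P [A var]] + [A b]]]] & [F [F [P [A var]]] * [P [A b]]]]]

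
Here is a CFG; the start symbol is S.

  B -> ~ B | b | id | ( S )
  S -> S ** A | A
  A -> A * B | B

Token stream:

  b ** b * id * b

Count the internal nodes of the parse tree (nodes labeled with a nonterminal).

[S [S [A [B b]]] ** [A [A [A [B b]] * [B id]] * [B b]]]

10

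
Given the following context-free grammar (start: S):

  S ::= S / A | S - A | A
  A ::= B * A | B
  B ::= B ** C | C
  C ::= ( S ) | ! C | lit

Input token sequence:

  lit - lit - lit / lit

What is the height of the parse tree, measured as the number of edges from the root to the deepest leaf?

7

[S [S [S [S [A [B [C lit]]]] - [A [B [C lit]]]] - [A [B [C lit]]]] / [A [B [C lit]]]]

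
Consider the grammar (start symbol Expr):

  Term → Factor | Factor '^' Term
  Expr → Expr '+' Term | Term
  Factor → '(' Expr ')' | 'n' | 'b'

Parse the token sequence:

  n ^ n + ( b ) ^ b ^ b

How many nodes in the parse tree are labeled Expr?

[Expr [Expr [Term [Factor n] ^ [Term [Factor n]]]] + [Term [Factor ( [Expr [Term [Factor b]]] )] ^ [Term [Factor b] ^ [Term [Factor b]]]]]

3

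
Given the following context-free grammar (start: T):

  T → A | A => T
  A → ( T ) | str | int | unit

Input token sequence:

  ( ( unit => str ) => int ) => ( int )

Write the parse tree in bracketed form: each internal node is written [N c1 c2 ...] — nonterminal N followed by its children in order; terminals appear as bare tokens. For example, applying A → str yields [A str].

[T [A ( [T [A ( [T [A unit] => [T [A str]]] )] => [T [A int]]] )] => [T [A ( [T [A int]] )]]]

T
A => T
( T ) => T
( A => T ) => T
( ( T ) => T ) => T
( ( A => T ) => T ) => T
( ( unit => T ) => T ) => T
( ( unit => A ) => T ) => T
( ( unit => str ) => T ) => T
( ( unit => str ) => A ) => T
( ( unit => str ) => int ) => T
( ( unit => str ) => int ) => A
( ( unit => str ) => int ) => ( T )
( ( unit => str ) => int ) => ( A )
( ( unit => str ) => int ) => ( int )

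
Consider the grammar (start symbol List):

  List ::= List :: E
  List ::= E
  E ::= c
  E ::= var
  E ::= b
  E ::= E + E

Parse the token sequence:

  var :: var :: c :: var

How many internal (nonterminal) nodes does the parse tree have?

[List [List [List [List [E var]] :: [E var]] :: [E c]] :: [E var]]

8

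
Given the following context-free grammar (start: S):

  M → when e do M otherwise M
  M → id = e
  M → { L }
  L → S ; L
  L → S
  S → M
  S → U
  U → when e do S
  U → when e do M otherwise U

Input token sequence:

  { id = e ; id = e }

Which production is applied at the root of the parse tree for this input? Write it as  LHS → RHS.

[S [M { [L [S [M id = e]] ; [L [S [M id = e]]]] }]]

S → M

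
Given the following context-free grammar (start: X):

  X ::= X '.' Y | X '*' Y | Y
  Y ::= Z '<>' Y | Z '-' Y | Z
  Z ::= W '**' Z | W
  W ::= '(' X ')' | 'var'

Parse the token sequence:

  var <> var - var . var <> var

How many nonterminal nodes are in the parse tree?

17

[X [X [Y [Z [W var]] <> [Y [Z [W var]] - [Y [Z [W var]]]]]] . [Y [Z [W var]] <> [Y [Z [W var]]]]]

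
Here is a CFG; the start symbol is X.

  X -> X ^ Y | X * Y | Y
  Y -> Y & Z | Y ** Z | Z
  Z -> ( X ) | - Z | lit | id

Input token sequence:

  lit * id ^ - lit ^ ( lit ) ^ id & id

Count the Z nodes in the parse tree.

8

[X [X [X [X [X [Y [Z lit]]] * [Y [Z id]]] ^ [Y [Z - [Z lit]]]] ^ [Y [Z ( [X [Y [Z lit]]] )]]] ^ [Y [Y [Z id]] & [Z id]]]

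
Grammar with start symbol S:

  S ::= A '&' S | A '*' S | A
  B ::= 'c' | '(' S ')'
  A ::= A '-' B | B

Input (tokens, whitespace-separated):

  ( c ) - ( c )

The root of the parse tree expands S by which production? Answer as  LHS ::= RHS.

[S [A [A [B ( [S [A [B c]]] )]] - [B ( [S [A [B c]]] )]]]

S ::= A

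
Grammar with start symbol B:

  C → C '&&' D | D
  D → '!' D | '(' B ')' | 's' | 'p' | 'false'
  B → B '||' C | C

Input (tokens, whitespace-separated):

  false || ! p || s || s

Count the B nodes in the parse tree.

[B [B [B [B [C [D false]]] || [C [D ! [D p]]]] || [C [D s]]] || [C [D s]]]

4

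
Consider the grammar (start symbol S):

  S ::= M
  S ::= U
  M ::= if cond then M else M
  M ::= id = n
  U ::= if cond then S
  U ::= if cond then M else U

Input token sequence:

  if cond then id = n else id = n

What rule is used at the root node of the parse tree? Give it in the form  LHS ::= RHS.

[S [M if cond then [M id = n] else [M id = n]]]

S ::= M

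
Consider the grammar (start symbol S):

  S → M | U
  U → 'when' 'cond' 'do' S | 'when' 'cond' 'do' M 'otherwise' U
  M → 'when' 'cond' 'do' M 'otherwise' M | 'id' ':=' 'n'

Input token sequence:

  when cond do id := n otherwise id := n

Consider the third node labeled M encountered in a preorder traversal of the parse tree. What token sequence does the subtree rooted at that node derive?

id := n

[S [M when cond do [M id := n] otherwise [M id := n]]]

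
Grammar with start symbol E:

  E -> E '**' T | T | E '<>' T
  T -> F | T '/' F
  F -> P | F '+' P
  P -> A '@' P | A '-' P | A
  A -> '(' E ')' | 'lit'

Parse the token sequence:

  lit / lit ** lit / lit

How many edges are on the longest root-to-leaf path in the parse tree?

[E [E [T [T [F [P [A lit]]]] / [F [P [A lit]]]]] ** [T [T [F [P [A lit]]]] / [F [P [A lit]]]]]

7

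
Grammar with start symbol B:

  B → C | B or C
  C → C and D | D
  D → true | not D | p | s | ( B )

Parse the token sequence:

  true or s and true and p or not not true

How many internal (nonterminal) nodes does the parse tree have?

[B [B [B [C [D true]]] or [C [C [C [D s]] and [D true]] and [D p]]] or [C [D not [D not [D true]]]]]

15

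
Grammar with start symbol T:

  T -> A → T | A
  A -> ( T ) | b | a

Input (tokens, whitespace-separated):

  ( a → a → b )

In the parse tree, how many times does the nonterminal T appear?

[T [A ( [T [A a] → [T [A a] → [T [A b]]]] )]]

4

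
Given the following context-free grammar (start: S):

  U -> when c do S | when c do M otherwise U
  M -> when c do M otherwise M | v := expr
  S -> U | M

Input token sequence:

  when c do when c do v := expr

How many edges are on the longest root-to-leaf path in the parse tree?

[S [U when c do [S [U when c do [S [M v := expr]]]]]]

6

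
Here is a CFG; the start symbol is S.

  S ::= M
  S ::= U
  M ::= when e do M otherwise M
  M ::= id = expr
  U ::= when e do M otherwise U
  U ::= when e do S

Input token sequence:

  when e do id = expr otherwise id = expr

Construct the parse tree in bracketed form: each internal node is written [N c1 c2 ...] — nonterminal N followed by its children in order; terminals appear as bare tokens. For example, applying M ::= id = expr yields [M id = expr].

[S [M when e do [M id = expr] otherwise [M id = expr]]]

S
M
when e do M otherwise M
when e do id = expr otherwise M
when e do id = expr otherwise id = expr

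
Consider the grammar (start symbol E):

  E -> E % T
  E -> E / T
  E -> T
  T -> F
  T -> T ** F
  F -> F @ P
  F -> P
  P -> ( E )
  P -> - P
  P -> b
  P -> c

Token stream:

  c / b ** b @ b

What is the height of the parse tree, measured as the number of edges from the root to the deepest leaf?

[E [E [T [F [P c]]]] / [T [T [F [P b]]] ** [F [F [P b]] @ [P b]]]]

5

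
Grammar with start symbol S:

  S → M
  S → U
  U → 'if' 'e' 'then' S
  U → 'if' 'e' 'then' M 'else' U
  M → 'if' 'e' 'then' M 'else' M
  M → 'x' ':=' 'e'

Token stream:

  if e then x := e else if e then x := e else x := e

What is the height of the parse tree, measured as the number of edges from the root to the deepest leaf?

[S [M if e then [M x := e] else [M if e then [M x := e] else [M x := e]]]]

4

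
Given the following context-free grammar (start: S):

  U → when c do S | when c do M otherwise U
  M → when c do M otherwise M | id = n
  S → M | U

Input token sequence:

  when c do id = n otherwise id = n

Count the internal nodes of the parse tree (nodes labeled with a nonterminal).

4

[S [M when c do [M id = n] otherwise [M id = n]]]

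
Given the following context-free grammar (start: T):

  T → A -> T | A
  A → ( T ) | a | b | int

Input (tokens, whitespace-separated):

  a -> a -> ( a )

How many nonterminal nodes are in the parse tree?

8

[T [A a] -> [T [A a] -> [T [A ( [T [A a]] )]]]]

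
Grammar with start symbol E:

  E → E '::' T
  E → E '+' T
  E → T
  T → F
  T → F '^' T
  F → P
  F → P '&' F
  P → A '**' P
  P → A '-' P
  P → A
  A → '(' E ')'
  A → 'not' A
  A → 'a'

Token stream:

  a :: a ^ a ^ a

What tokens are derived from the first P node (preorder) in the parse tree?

a

[E [E [T [F [P [A a]]]]] :: [T [F [P [A a]]] ^ [T [F [P [A a]]] ^ [T [F [P [A a]]]]]]]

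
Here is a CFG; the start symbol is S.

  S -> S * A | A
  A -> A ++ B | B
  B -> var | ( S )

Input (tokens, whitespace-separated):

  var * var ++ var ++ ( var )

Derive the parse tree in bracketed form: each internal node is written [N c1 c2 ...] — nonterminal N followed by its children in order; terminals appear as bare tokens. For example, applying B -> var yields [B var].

S
S * A
A * A
B * A
var * A
var * A ++ B
var * A ++ B ++ B
var * B ++ B ++ B
var * var ++ B ++ B
var * var ++ var ++ B
var * var ++ var ++ ( S )
var * var ++ var ++ ( A )
var * var ++ var ++ ( B )
var * var ++ var ++ ( var )

[S [S [A [B var]]] * [A [A [A [B var]] ++ [B var]] ++ [B ( [S [A [B var]]] )]]]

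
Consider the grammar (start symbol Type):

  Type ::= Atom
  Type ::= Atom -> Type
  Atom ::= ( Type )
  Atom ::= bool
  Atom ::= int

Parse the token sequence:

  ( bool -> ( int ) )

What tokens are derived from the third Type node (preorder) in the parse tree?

( int )

[Type [Atom ( [Type [Atom bool] -> [Type [Atom ( [Type [Atom int]] )]]] )]]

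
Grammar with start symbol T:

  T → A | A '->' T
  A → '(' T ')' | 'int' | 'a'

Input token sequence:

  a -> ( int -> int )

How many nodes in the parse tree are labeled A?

[T [A a] -> [T [A ( [T [A int] -> [T [A int]]] )]]]

4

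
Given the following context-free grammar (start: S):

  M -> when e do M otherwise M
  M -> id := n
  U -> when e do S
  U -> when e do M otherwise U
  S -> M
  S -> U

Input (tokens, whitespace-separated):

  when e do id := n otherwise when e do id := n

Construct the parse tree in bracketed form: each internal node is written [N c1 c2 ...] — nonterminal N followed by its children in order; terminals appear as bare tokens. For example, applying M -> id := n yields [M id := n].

[S [U when e do [M id := n] otherwise [U when e do [S [M id := n]]]]]

S
U
when e do M otherwise U
when e do id := n otherwise U
when e do id := n otherwise when e do S
when e do id := n otherwise when e do M
when e do id := n otherwise when e do id := n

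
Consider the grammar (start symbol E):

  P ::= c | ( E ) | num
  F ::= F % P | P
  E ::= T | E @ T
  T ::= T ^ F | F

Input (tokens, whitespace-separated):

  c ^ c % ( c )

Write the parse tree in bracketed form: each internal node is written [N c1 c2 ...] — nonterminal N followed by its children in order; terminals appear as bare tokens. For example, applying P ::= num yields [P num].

E
T
T ^ F
F ^ F
P ^ F
c ^ F
c ^ F % P
c ^ P % P
c ^ c % P
c ^ c % ( E )
c ^ c % ( T )
c ^ c % ( F )
c ^ c % ( P )
c ^ c % ( c )

[E [T [T [F [P c]]] ^ [F [F [P c]] % [P ( [E [T [F [P c]]]] )]]]]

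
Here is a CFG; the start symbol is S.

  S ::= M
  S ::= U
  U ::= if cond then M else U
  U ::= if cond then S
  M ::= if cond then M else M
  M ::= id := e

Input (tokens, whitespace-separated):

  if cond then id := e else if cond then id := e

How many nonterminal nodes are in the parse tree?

[S [U if cond then [M id := e] else [U if cond then [S [M id := e]]]]]

6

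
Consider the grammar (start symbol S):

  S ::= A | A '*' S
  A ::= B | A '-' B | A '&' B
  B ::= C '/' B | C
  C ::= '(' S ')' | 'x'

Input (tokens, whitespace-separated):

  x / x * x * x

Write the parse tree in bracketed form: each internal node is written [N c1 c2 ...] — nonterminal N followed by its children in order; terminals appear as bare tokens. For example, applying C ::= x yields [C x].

S
A * S
B * S
C / B * S
x / B * S
x / C * S
x / x * S
x / x * A * S
x / x * B * S
x / x * C * S
x / x * x * S
x / x * x * A
x / x * x * B
x / x * x * C
x / x * x * x

[S [A [B [C x] / [B [C x]]]] * [S [A [B [C x]]] * [S [A [B [C x]]]]]]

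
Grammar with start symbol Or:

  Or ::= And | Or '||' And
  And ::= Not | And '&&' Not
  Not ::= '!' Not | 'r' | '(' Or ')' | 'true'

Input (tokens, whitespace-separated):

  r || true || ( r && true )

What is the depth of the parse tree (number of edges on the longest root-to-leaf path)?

7

[Or [Or [Or [And [Not r]]] || [And [Not true]]] || [And [Not ( [Or [And [And [Not r]] && [Not true]]] )]]]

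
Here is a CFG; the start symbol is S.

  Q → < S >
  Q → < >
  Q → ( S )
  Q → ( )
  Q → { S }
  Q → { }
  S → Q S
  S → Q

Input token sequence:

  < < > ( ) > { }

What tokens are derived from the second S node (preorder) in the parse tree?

[S [Q < [S [Q < >] [S [Q ( )]]] >] [S [Q { }]]]

< > ( )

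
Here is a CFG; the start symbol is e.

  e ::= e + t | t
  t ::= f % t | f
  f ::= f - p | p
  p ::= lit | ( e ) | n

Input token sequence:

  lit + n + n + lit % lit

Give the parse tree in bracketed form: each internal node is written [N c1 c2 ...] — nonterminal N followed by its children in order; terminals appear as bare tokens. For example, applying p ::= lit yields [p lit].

e
e + t
e + t + t
e + t + t + t
t + t + t + t
f + t + t + t
p + t + t + t
lit + t + t + t
lit + f + t + t
lit + p + t + t
lit + n + t + t
lit + n + f + t
lit + n + p + t
lit + n + n + t
lit + n + n + f % t
lit + n + n + p % t
lit + n + n + lit % t
lit + n + n + lit % f
lit + n + n + lit % p
lit + n + n + lit % lit

[e [e [e [e [t [f [p lit]]]] + [t [f [p n]]]] + [t [f [p n]]]] + [t [f [p lit]] % [t [f [p lit]]]]]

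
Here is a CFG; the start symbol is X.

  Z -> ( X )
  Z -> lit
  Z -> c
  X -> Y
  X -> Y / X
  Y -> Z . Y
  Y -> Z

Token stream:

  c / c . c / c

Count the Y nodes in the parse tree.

[X [Y [Z c]] / [X [Y [Z c] . [Y [Z c]]] / [X [Y [Z c]]]]]

4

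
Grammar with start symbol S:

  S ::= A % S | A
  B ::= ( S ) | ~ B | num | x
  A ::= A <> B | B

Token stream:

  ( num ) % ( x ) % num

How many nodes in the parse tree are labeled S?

5

[S [A [B ( [S [A [B num]]] )]] % [S [A [B ( [S [A [B x]]] )]] % [S [A [B num]]]]]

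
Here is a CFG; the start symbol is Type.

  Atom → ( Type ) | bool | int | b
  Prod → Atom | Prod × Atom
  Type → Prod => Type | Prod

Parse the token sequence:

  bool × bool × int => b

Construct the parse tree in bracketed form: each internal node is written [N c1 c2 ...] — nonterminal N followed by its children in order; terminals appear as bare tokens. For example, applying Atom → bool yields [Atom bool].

Type
Prod => Type
Prod × Atom => Type
Prod × Atom × Atom => Type
Atom × Atom × Atom => Type
bool × Atom × Atom => Type
bool × bool × Atom => Type
bool × bool × int => Type
bool × bool × int => Prod
bool × bool × int => Atom
bool × bool × int => b

[Type [Prod [Prod [Prod [Atom bool]] × [Atom bool]] × [Atom int]] => [Type [Prod [Atom b]]]]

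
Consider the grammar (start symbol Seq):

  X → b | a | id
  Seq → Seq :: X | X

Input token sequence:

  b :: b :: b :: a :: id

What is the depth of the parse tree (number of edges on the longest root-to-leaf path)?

[Seq [Seq [Seq [Seq [Seq [X b]] :: [X b]] :: [X b]] :: [X a]] :: [X id]]

6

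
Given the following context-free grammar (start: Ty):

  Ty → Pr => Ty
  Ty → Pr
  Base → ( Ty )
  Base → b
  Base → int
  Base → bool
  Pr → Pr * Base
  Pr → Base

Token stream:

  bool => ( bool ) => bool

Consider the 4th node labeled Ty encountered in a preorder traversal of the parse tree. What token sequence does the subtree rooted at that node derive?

bool

[Ty [Pr [Base bool]] => [Ty [Pr [Base ( [Ty [Pr [Base bool]]] )]] => [Ty [Pr [Base bool]]]]]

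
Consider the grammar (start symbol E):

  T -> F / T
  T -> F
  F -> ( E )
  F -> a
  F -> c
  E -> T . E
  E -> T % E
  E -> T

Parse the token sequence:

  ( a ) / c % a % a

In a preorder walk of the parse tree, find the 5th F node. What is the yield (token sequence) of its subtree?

[E [T [F ( [E [T [F a]]] )] / [T [F c]]] % [E [T [F a]] % [E [T [F a]]]]]

a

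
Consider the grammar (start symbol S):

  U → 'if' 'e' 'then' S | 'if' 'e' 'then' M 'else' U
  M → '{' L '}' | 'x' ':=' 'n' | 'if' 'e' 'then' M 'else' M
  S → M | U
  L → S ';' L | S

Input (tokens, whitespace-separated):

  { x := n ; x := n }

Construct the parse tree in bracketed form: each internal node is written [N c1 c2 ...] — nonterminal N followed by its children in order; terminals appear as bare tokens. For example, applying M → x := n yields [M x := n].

[S [M { [L [S [M x := n]] ; [L [S [M x := n]]]] }]]

S
M
{ L }
{ S ; L }
{ M ; L }
{ x := n ; L }
{ x := n ; S }
{ x := n ; M }
{ x := n ; x := n }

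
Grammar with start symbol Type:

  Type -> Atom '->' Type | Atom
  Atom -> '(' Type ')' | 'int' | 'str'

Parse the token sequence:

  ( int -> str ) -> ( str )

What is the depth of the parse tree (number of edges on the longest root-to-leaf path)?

5

[Type [Atom ( [Type [Atom int] -> [Type [Atom str]]] )] -> [Type [Atom ( [Type [Atom str]] )]]]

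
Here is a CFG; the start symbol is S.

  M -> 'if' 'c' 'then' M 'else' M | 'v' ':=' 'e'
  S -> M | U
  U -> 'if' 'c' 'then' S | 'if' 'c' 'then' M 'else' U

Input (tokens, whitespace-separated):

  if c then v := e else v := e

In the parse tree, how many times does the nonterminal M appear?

3

[S [M if c then [M v := e] else [M v := e]]]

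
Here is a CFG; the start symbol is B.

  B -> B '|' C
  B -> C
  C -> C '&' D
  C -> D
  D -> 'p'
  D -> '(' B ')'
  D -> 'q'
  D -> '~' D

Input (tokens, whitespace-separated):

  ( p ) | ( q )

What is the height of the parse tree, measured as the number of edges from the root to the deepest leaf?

7

[B [B [C [D ( [B [C [D p]]] )]]] | [C [D ( [B [C [D q]]] )]]]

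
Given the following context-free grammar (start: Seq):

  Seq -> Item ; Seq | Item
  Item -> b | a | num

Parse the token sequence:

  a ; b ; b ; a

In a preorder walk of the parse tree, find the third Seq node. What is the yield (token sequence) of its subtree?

b ; a

[Seq [Item a] ; [Seq [Item b] ; [Seq [Item b] ; [Seq [Item a]]]]]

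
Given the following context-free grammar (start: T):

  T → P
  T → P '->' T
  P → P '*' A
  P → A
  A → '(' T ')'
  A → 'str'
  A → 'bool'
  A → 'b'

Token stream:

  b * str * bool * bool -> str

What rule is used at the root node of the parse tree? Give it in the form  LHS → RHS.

[T [P [P [P [P [A b]] * [A str]] * [A bool]] * [A bool]] -> [T [P [A str]]]]

T → P '->' T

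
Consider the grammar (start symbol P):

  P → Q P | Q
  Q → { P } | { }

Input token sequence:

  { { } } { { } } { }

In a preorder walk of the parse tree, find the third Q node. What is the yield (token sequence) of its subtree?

{ { } }

[P [Q { [P [Q { }]] }] [P [Q { [P [Q { }]] }] [P [Q { }]]]]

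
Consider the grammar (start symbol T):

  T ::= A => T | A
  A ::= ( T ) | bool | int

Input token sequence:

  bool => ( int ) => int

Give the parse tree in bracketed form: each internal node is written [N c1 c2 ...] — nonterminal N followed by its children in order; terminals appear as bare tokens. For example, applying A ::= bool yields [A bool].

[T [A bool] => [T [A ( [T [A int]] )] => [T [A int]]]]

T
A => T
bool => T
bool => A => T
bool => ( T ) => T
bool => ( A ) => T
bool => ( int ) => T
bool => ( int ) => A
bool => ( int ) => int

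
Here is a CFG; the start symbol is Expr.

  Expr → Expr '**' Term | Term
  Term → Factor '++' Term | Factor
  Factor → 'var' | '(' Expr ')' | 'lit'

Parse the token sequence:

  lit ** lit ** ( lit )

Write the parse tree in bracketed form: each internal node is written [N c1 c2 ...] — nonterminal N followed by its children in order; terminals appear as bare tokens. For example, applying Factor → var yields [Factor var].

Expr
Expr ** Term
Expr ** Term ** Term
Term ** Term ** Term
Factor ** Term ** Term
lit ** Term ** Term
lit ** Factor ** Term
lit ** lit ** Term
lit ** lit ** Factor
lit ** lit ** ( Expr )
lit ** lit ** ( Term )
lit ** lit ** ( Factor )
lit ** lit ** ( lit )

[Expr [Expr [Expr [Term [Factor lit]]] ** [Term [Factor lit]]] ** [Term [Factor ( [Expr [Term [Factor lit]]] )]]]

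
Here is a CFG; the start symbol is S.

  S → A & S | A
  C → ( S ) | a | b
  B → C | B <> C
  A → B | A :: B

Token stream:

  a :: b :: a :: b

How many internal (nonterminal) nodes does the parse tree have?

13

[S [A [A [A [A [B [C a]]] :: [B [C b]]] :: [B [C a]]] :: [B [C b]]]]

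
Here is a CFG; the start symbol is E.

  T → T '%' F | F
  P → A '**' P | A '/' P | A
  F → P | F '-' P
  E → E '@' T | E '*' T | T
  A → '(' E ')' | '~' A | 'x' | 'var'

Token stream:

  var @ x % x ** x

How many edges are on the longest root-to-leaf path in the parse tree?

6

[E [E [T [F [P [A var]]]]] @ [T [T [F [P [A x]]]] % [F [P [A x] ** [P [A x]]]]]]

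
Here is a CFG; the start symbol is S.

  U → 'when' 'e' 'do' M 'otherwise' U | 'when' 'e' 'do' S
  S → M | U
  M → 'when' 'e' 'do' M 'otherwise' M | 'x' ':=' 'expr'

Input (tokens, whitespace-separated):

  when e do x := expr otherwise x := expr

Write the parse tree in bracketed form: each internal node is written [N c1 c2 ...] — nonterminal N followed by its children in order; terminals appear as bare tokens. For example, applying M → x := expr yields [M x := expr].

S
M
when e do M otherwise M
when e do x := expr otherwise M
when e do x := expr otherwise x := expr

[S [M when e do [M x := expr] otherwise [M x := expr]]]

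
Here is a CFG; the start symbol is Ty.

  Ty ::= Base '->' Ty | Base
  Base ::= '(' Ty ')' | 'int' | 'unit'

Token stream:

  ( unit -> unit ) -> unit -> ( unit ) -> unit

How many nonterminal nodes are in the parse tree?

14

[Ty [Base ( [Ty [Base unit] -> [Ty [Base unit]]] )] -> [Ty [Base unit] -> [Ty [Base ( [Ty [Base unit]] )] -> [Ty [Base unit]]]]]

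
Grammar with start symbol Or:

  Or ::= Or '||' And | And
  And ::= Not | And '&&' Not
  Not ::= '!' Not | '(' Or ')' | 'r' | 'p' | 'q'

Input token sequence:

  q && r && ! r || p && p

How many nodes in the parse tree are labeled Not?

[Or [Or [And [And [And [Not q]] && [Not r]] && [Not ! [Not r]]]] || [And [And [Not p]] && [Not p]]]

6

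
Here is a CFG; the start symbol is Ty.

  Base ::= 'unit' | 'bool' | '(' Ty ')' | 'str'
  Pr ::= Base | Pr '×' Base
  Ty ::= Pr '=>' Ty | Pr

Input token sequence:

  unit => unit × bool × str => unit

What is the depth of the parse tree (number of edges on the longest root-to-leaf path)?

[Ty [Pr [Base unit]] => [Ty [Pr [Pr [Pr [Base unit]] × [Base bool]] × [Base str]] => [Ty [Pr [Base unit]]]]]

6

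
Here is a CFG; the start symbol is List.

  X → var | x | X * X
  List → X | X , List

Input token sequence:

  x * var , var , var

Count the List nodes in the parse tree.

[List [X [X x] * [X var]] , [List [X var] , [List [X var]]]]

3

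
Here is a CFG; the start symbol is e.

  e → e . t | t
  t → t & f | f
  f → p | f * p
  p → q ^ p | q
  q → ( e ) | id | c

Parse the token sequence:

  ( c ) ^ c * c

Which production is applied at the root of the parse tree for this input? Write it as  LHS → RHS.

[e [t [f [f [p [q ( [e [t [f [p [q c]]]]] )] ^ [p [q c]]]] * [p [q c]]]]]

e → t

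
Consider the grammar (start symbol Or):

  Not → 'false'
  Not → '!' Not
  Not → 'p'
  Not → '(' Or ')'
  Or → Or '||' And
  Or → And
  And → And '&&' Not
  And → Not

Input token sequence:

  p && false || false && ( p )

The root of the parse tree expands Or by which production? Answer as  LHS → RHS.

Or → Or '||' And

[Or [Or [And [And [Not p]] && [Not false]]] || [And [And [Not false]] && [Not ( [Or [And [Not p]]] )]]]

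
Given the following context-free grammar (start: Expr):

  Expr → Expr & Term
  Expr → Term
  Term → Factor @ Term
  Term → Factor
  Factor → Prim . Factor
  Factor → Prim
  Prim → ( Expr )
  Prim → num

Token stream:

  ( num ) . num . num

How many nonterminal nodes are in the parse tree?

[Expr [Term [Factor [Prim ( [Expr [Term [Factor [Prim num]]]] )] . [Factor [Prim num] . [Factor [Prim num]]]]]]

12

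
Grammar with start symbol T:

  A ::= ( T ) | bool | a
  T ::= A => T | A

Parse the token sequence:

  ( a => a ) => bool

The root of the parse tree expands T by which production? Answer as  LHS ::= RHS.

[T [A ( [T [A a] => [T [A a]]] )] => [T [A bool]]]

T ::= A => T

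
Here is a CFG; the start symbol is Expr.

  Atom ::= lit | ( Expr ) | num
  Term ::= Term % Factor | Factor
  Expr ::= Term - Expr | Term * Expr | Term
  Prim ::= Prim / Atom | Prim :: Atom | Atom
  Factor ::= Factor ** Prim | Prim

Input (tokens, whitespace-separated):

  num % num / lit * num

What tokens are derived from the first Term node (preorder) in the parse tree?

num % num / lit

[Expr [Term [Term [Factor [Prim [Atom num]]]] % [Factor [Prim [Prim [Atom num]] / [Atom lit]]]] * [Expr [Term [Factor [Prim [Atom num]]]]]]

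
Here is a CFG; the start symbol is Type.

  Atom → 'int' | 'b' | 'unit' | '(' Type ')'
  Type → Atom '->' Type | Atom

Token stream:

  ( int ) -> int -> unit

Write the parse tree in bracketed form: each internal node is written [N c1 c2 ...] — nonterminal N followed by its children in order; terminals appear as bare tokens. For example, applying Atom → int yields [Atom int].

Type
Atom -> Type
( Type ) -> Type
( Atom ) -> Type
( int ) -> Type
( int ) -> Atom -> Type
( int ) -> int -> Type
( int ) -> int -> Atom
( int ) -> int -> unit

[Type [Atom ( [Type [Atom int]] )] -> [Type [Atom int] -> [Type [Atom unit]]]]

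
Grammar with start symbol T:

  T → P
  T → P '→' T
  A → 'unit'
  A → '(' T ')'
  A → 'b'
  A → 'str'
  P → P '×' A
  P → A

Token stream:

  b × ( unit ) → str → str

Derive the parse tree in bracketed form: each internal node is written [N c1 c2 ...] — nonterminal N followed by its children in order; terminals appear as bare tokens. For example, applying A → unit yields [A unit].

[T [P [P [A b]] × [A ( [T [P [A unit]]] )]] → [T [P [A str]] → [T [P [A str]]]]]

T
P → T
P × A → T
A × A → T
b × A → T
b × ( T ) → T
b × ( P ) → T
b × ( A ) → T
b × ( unit ) → T
b × ( unit ) → P → T
b × ( unit ) → A → T
b × ( unit ) → str → T
b × ( unit ) → str → P
b × ( unit ) → str → A
b × ( unit ) → str → str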